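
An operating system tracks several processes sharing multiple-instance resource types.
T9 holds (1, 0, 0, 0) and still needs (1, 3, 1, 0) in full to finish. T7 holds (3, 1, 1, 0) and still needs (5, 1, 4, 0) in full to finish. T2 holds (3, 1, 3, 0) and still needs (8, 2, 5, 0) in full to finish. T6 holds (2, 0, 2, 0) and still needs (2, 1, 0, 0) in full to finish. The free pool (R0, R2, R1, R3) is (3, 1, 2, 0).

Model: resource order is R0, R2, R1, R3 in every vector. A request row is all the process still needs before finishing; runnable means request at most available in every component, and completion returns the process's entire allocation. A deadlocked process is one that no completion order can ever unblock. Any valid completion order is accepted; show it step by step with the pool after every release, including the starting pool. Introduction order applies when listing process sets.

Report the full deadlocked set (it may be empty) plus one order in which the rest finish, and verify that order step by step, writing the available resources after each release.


Nothing here is deadlocked.
Key observation: beginning at T6, releases accumulate fast enough that every process eventually fits.
A valid finishing order for the others: T6, T7, T2, T9. Verifying each step:
  pool = (3, 1, 2, 0)
  run T6 (needs (2, 1, 0, 0), free (3, 1, 2, 0)); after release of (2, 0, 2, 0) the pool is (5, 1, 4, 0)
  run T7 (needs (5, 1, 4, 0), free (5, 1, 4, 0)); after release of (3, 1, 1, 0) the pool is (8, 2, 5, 0)
  run T2 (needs (8, 2, 5, 0), free (8, 2, 5, 0)); after release of (3, 1, 3, 0) the pool is (11, 3, 8, 0)
  run T9 (needs (1, 3, 1, 0), free (11, 3, 8, 0)); after release of (1, 0, 0, 0) the pool is (12, 3, 8, 0)


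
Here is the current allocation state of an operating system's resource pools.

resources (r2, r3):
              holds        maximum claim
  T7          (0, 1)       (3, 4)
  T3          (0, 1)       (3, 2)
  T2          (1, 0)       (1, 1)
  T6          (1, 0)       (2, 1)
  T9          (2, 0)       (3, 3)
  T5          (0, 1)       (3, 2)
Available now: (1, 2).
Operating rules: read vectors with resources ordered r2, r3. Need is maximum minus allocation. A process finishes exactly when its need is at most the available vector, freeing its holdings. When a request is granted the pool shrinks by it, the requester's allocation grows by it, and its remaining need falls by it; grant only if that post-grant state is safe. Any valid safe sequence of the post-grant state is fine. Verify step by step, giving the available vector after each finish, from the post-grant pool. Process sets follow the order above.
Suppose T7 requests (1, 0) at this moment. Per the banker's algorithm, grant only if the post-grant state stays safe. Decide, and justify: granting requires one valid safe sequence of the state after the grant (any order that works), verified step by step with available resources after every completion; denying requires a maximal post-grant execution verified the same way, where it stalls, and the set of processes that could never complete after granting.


DENY. Granting would leave the state unsafe.
Key observation: after T2, T6 the pool peaks at (2, 2), and each blocked process is short somewhere: T7 on r3; T3 on r2; T9 on r3; T5 on r2.
Pretend the grant happened; the run T2, T6 goes as far as possible. Verifying each step:
  pool = (0, 2)
  run T2 (needs (0, 1), free (0, 2)); after release of (1, 0) the pool is (1, 2)
  run T6 (needs (1, 1), free (1, 2)); after release of (1, 0) the pool is (2, 2)
  T7 cannot run: need (2, 3) vs free (2, 2) (insufficient r3)
  T3 cannot run: need (3, 1) vs free (2, 2) (insufficient r2)
  T9 cannot run: need (1, 3) vs free (2, 2) (insufficient r3)
  T5 cannot run: need (3, 1) vs free (2, 2) (insufficient r2)
Processes that could never finish after the grant: T7, T3, T9 and T5.


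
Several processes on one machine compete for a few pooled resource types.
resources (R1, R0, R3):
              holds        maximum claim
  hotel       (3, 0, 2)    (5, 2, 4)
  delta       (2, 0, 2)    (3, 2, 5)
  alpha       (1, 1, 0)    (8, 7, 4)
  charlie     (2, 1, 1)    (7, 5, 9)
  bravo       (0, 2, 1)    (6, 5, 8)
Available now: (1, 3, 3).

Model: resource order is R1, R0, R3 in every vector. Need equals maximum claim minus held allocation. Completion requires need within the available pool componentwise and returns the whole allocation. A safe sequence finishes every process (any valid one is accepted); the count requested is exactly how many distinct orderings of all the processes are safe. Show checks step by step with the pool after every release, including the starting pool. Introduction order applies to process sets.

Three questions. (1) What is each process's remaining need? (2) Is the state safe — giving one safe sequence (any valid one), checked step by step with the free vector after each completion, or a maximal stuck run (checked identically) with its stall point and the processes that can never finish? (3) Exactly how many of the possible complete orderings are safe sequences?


(1) Remaining need (order R1, R0, R3):
  hotel: (2, 2, 2)
  delta: (1, 2, 3)
  alpha: (7, 6, 4)
  charlie: (5, 4, 8)
  bravo: (6, 3, 7)
(2) SAFE — a valid safe sequence is delta, hotel, bravo, charlie, alpha.
Key observation: the first exact fit in this order is delta — it needs (1, 2, 3) with (1, 3, 3) free, meeting a requested resource to the last unit.
Step-by-step check:
  pool = (1, 3, 3)
  delta: need (1, 2, 3) fits (1, 3, 3); releases (2, 0, 2), pool now (3, 3, 5)
  hotel: need (2, 2, 2) fits (3, 3, 5); releases (3, 0, 2), pool now (6, 3, 7)
  bravo: need (6, 3, 7) fits (6, 3, 7); releases (0, 2, 1), pool now (6, 5, 8)
  charlie: need (5, 4, 8) fits (6, 5, 8); releases (2, 1, 1), pool now (8, 6, 9)
  alpha: need (7, 6, 4) fits (8, 6, 9); releases (1, 1, 0), pool now (9, 7, 9)
(3) Exactly 1 of the possible complete orderings is a safe sequence.


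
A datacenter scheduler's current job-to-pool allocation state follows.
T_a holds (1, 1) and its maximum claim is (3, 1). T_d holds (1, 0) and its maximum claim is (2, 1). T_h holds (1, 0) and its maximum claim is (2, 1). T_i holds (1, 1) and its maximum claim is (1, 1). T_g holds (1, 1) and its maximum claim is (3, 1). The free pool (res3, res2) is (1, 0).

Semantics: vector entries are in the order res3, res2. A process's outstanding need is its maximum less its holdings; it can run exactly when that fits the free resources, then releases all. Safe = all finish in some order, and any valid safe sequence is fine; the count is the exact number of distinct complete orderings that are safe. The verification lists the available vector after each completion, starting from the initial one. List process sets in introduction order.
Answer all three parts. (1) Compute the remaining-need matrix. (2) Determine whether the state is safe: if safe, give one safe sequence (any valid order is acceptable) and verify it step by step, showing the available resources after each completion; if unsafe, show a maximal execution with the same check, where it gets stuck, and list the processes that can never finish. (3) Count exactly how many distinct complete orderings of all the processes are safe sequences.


(1) Need matrix, components ordered res3, res2:
  T_a: (2, 0)
  T_d: (1, 1)
  T_h: (1, 1)
  T_i: (0, 0)
  T_g: (2, 0)
(2) The state is SAFE; one workable sequence: T_i, T_a, T_g, T_d, T_h.
Key observation: the first exact fit in this order is T_a — it needs (2, 0) with (2, 1) free, meeting a requested resource to the last unit.
Step-by-step check:
  pool = (1, 0)
  run T_i (needs (0, 0), free (1, 0)); after release of (1, 1) the pool is (2, 1)
  run T_a (needs (2, 0), free (2, 1)); after release of (1, 1) the pool is (3, 2)
  run T_g (needs (2, 0), free (3, 2)); after release of (1, 1) the pool is (4, 3)
  run T_d (needs (1, 1), free (4, 3)); after release of (1, 0) the pool is (5, 3)
  run T_h (needs (1, 1), free (5, 3)); after release of (1, 0) the pool is (6, 3)
(3) Precisely 24 of the possible complete orderings are safe sequences.


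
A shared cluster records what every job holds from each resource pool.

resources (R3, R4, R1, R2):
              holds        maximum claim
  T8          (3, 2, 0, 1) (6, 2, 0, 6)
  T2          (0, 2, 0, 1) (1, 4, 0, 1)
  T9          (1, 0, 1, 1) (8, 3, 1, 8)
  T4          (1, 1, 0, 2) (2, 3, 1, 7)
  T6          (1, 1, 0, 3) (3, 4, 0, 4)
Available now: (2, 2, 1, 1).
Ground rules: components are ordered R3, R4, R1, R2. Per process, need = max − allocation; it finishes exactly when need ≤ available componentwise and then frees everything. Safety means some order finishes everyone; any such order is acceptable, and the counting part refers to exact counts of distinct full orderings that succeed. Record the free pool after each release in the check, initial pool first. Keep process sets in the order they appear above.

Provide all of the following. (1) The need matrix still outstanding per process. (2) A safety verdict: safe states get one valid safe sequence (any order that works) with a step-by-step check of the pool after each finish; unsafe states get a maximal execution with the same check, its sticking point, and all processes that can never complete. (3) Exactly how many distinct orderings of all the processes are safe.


(1) Remaining need (order R3, R4, R1, R2):
  T8: (3, 0, 0, 5)
  T2: (1, 2, 0, 0)
  T9: (7, 3, 0, 7)
  T4: (1, 2, 1, 5)
  T6: (2, 3, 0, 1)
(2) SAFE, for example via the order T2, T6, T4, T8, T9.
Key observation: the order's first zero-slack moment is T2 ((1, 2, 0, 0) needed, (2, 2, 1, 1) free — a requested resource with nothing to spare).
Check, step by step:
  pool = (2, 2, 1, 1)
  T2: need (1, 2, 0, 0) fits (2, 2, 1, 1); releases (0, 2, 0, 1), pool now (2, 4, 1, 2)
  T6: need (2, 3, 0, 1) fits (2, 4, 1, 2); releases (1, 1, 0, 3), pool now (3, 5, 1, 5)
  T4: need (1, 2, 1, 5) fits (3, 5, 1, 5); releases (1, 1, 0, 2), pool now (4, 6, 1, 7)
  T8: need (3, 0, 0, 5) fits (4, 6, 1, 7); releases (3, 2, 0, 1), pool now (7, 8, 1, 8)
  T9: need (7, 3, 0, 7) fits (7, 8, 1, 8); releases (1, 0, 1, 1), pool now (8, 8, 2, 9)
(3) Exactly 2 of the possible complete orderings are safe sequences.


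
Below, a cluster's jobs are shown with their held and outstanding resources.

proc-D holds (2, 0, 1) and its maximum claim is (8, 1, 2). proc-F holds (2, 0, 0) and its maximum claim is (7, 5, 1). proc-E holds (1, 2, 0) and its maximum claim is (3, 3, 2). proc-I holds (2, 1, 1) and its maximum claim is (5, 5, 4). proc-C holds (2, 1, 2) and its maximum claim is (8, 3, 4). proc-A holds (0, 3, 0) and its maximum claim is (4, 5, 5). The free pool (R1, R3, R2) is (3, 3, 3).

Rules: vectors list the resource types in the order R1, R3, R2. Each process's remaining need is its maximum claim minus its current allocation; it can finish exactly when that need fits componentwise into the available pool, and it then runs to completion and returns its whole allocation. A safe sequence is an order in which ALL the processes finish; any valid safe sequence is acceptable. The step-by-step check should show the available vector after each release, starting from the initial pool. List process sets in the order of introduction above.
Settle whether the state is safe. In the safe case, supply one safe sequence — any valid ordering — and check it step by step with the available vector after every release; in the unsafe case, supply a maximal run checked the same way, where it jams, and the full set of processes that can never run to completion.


The state is SAFE; one workable sequence: proc-E, proc-I, proc-C, proc-A, proc-F, proc-D.
Key observation: the order's first zero-slack moment is proc-I ((3, 4, 3) needed, (4, 5, 3) free — a requested resource with nothing to spare).
Verifying each step:
  pool = (3, 3, 3)
  run proc-E (needs (2, 1, 2), free (3, 3, 3)); after release of (1, 2, 0) the pool is (4, 5, 3)
  run proc-I (needs (3, 4, 3), free (4, 5, 3)); after release of (2, 1, 1) the pool is (6, 6, 4)
  run proc-C (needs (6, 2, 2), free (6, 6, 4)); after release of (2, 1, 2) the pool is (8, 7, 6)
  run proc-A (needs (4, 2, 5), free (8, 7, 6)); after release of (0, 3, 0) the pool is (8, 10, 6)
  run proc-F (needs (5, 5, 1), free (8, 10, 6)); after release of (2, 0, 0) the pool is (10, 10, 6)
  run proc-D (needs (6, 1, 1), free (10, 10, 6)); after release of (2, 0, 1) the pool is (12, 10, 7)


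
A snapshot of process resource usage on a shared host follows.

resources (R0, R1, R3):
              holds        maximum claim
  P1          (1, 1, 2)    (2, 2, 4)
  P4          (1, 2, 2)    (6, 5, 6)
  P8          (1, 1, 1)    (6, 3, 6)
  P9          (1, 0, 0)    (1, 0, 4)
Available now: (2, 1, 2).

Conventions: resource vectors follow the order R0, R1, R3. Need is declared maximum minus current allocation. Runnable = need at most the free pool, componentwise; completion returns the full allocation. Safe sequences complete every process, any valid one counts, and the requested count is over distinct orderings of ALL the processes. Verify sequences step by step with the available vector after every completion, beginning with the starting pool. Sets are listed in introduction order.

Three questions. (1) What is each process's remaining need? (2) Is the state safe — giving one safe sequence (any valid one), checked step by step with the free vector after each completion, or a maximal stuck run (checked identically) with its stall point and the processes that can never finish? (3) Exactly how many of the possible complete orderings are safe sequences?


(1) Need matrix, components ordered R0, R1, R3:
  P1: (1, 1, 2)
  P4: (5, 3, 4)
  P8: (5, 2, 5)
  P9: (0, 0, 4)
(2) The state is UNSAFE.
Key observation: even finishing P1, P9 leaves just (4, 2, 4) free — too little R0 for any of the remaining processes.
Going as far as possible: P1, P9; after that, nothing fits. Walking it through:
  pool = (2, 1, 2)
  P1 needs (1, 1, 2) <= (2, 1, 2) -> finishes; pool += (1, 1, 2) = (3, 2, 4)
  P9 needs (0, 0, 4) <= (3, 2, 4) -> finishes; pool += (1, 0, 0) = (4, 2, 4)
  P4 cannot run: need (5, 3, 4) vs free (4, 2, 4) (insufficient R0 and R1)
  P8 cannot run: need (5, 2, 5) vs free (4, 2, 4) (insufficient R0 and R3)
Processes that can never finish: P4 and P8.
(3) Exactly 0 of the possible complete orderings are safe sequences.


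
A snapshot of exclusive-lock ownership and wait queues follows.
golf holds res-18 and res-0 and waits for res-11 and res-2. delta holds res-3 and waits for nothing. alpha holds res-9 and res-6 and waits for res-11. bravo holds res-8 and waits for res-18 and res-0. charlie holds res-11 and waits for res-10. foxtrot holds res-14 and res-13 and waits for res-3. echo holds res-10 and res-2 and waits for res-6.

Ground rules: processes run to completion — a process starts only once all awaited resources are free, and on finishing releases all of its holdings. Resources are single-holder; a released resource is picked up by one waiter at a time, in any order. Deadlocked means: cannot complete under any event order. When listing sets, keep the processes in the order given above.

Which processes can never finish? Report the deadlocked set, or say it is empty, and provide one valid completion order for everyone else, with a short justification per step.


Deadlocked set: golf, alpha, bravo, charlie and echo.
Key observation: the wait chain closes on itself along charlie -> echo -> alpha -> charlie; golf and bravo wait into the deadlock from upstream.
A valid finishing order for the others: delta, foxtrot.
Walking it through:
  delta waits on nothing -> runs at once and releases res-3
  run foxtrot (all its waits — res-3 — are resolved); releases res-14 and res-13


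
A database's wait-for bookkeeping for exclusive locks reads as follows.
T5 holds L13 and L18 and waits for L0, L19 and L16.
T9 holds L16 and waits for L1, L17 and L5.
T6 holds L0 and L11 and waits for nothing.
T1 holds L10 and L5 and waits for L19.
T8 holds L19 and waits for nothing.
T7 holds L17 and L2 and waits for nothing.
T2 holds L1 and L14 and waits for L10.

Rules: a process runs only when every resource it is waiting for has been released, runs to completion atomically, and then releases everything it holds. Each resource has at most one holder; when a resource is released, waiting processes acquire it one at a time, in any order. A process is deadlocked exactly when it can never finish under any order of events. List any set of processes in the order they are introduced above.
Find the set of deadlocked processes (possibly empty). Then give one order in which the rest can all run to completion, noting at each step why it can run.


The deadlocked set is empty.
Key observation: the waits form no ring: some process can always run, and its releases unblock the others one by one.
The rest can finish in the order T7, T8, T1, T2, T6, T9, T5.
Verifying each step:
  T7: no waits; runs immediately, freeing L17 and L2
  T8: no waits; runs immediately, freeing L19
  run T1 (all its waits — L19 — are resolved); releases L10 and L5
  run T2 (all its waits — L10 — are resolved); releases L1 and L14
  T6: no waits; runs immediately, freeing L0 and L11
  run T9 (all its waits — L1, L17 and L5 — are resolved); releases L16
  run T5 (all its waits — L0, L19 and L16 — are resolved); releases L13 and L18


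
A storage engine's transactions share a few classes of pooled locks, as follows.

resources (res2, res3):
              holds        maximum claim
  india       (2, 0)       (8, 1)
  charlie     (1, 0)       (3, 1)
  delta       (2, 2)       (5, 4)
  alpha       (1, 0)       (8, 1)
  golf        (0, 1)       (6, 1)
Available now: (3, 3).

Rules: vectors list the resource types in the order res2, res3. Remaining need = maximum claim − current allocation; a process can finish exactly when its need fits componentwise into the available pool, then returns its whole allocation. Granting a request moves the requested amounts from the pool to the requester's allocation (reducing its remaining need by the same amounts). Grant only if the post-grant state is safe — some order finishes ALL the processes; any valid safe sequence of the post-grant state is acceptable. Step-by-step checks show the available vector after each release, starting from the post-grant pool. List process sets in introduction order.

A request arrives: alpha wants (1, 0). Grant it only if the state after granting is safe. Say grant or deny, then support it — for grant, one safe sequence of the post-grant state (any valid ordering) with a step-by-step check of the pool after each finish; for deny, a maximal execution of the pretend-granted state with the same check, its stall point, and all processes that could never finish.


DENY — the pretend-granted state is unsafe.
Key observation: after charlie, delta complete, (5, 5) is the best the pool ever gets, yet each leftover process wants more res2.
On the post-grant state, charlie, delta is a maximal run — nothing extends it. Check, step by step:
  pool = (2, 3)
  charlie needs (2, 1) <= (2, 3) -> finishes; pool += (1, 0) = (3, 3)
  delta needs (3, 2) <= (3, 3) -> finishes; pool += (2, 2) = (5, 5)
  blocked: india wants (6, 1), pool (5, 5) — not enough res2
  blocked: alpha wants (6, 1), pool (5, 5) — not enough res2
  blocked: golf wants (6, 0), pool (5, 5) — not enough res2
Processes that could never finish after the grant: india, alpha and golf.


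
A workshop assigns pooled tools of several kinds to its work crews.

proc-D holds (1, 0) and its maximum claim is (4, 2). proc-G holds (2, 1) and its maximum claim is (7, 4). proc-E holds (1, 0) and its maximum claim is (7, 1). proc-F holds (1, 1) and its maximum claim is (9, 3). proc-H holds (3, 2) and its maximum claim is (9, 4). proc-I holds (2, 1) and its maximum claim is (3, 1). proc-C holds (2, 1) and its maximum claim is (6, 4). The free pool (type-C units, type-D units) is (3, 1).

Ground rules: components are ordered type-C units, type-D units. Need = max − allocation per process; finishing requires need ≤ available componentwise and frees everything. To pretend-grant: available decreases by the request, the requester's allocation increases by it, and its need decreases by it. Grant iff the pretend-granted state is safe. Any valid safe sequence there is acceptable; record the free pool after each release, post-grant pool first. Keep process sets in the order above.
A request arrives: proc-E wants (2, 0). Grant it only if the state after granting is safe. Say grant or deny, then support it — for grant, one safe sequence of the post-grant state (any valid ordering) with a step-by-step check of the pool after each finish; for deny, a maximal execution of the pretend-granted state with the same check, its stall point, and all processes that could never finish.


GRANT — the state after the grant stays safe, e.g. via proc-I, proc-D, proc-E, proc-H, proc-F, proc-C, proc-G.
Key observation: after the grant the pool drops to (1, 1), which still lets proc-I finish first and unwind the rest.
Check on the post-grant state, step by step:
  pool = (1, 1)
  proc-I: need (1, 0) fits (1, 1); releases (2, 1), pool now (3, 2)
  proc-D: need (3, 2) fits (3, 2); releases (1, 0), pool now (4, 2)
  proc-E: need (4, 1) fits (4, 2); releases (3, 0), pool now (7, 2)
  proc-H: need (6, 2) fits (7, 2); releases (3, 2), pool now (10, 4)
  proc-F: need (8, 2) fits (10, 4); releases (1, 1), pool now (11, 5)
  proc-C: need (4, 3) fits (11, 5); releases (2, 1), pool now (13, 6)
  proc-G: need (5, 3) fits (13, 6); releases (2, 1), pool now (15, 7)


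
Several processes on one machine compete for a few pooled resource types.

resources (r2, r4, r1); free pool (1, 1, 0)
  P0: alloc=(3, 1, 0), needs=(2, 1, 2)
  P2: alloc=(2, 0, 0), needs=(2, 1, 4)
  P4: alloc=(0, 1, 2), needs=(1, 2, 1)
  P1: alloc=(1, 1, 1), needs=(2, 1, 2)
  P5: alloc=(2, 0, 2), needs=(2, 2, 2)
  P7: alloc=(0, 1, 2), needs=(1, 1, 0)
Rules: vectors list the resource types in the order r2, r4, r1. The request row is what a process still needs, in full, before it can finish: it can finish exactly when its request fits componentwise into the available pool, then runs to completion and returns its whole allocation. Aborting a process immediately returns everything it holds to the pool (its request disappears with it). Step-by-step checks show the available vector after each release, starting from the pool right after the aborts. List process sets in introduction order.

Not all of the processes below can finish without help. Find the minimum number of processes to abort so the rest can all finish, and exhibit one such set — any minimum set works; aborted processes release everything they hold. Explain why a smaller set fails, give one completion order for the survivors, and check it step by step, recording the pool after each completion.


Minimum abort set: P0.
Key observation: the deadlocked P5 becomes finishable only because P0 released (3, 1, 0); it completes at step 2 below.
Minimality: the empty abort set fails — the state is deadlocked as it stands.
The survivors complete as P7, P5, P4, P2, P1. Step-by-step check (starting from the post-abort pool):
  pool = (4, 2, 0)
  run P7 (needs (1, 1, 0), free (4, 2, 0)); after release of (0, 1, 2) the pool is (4, 3, 2)
  run P5 (needs (2, 2, 2), free (4, 3, 2)); after release of (2, 0, 2) the pool is (6, 3, 4)
  run P4 (needs (1, 2, 1), free (6, 3, 4)); after release of (0, 1, 2) the pool is (6, 4, 6)
  run P2 (needs (2, 1, 4), free (6, 4, 6)); after release of (2, 0, 0) the pool is (8, 4, 6)
  run P1 (needs (2, 1, 2), free (8, 4, 6)); after release of (1, 1, 1) the pool is (9, 5, 7)


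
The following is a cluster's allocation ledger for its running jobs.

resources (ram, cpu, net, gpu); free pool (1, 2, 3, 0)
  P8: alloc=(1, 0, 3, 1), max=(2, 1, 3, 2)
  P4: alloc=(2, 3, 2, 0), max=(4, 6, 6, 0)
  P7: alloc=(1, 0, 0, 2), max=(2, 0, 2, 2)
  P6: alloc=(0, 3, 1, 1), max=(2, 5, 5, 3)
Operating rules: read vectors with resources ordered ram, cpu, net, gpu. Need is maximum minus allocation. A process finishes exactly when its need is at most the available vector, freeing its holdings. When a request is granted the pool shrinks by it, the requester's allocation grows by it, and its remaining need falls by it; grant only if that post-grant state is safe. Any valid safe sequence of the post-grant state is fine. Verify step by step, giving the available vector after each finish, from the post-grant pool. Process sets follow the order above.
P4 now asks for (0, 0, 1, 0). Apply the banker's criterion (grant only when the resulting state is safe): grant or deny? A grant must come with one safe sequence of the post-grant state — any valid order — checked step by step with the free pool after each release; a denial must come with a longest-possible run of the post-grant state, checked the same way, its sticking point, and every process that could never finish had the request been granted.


GRANT: granting preserves safety; a valid post-grant sequence is P7, P8, P6, P4.
Key observation: even at the reduced pool (1, 2, 2, 0), P7 fits immediately, so safety survives the grant.
Step-by-step check of the post-grant state:
  pool = (1, 2, 2, 0)
  run P7 (needs (1, 0, 2, 0), free (1, 2, 2, 0)); after release of (1, 0, 0, 2) the pool is (2, 2, 2, 2)
  run P8 (needs (1, 1, 0, 1), free (2, 2, 2, 2)); after release of (1, 0, 3, 1) the pool is (3, 2, 5, 3)
  run P6 (needs (2, 2, 4, 2), free (3, 2, 5, 3)); after release of (0, 3, 1, 1) the pool is (3, 5, 6, 4)
  run P4 (needs (2, 3, 3, 0), free (3, 5, 6, 4)); after release of (2, 3, 3, 0) the pool is (5, 8, 9, 4)


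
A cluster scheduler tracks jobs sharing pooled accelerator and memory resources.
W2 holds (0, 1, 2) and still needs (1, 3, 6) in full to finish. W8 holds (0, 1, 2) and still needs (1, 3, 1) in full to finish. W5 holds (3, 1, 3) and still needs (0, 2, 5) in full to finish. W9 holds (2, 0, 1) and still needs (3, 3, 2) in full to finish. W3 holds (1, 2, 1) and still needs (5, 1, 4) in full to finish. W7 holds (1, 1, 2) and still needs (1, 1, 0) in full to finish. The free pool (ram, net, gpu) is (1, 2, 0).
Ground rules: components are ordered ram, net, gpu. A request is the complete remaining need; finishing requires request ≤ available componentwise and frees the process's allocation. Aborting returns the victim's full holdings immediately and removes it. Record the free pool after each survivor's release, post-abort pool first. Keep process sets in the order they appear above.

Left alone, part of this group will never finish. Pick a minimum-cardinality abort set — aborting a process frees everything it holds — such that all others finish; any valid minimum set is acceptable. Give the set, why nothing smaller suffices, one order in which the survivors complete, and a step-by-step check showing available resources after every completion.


The answer: abort W5.
Key observation: W9 could never have finished before the abort; with (3, 1, 3) returned by W5, it fits at step 2.
No smaller set exists: with zero aborts the deadlock remains.
Survivors finish in the order: W8, W9, W2, W3, W7. Step-by-step check (pool after the aborts first):
  pool = (4, 3, 3)
  W8: need (1, 3, 1) fits (4, 3, 3); releases (0, 1, 2), pool now (4, 4, 5)
  W9: need (3, 3, 2) fits (4, 4, 5); releases (2, 0, 1), pool now (6, 4, 6)
  W2: need (1, 3, 6) fits (6, 4, 6); releases (0, 1, 2), pool now (6, 5, 8)
  W3: need (5, 1, 4) fits (6, 5, 8); releases (1, 2, 1), pool now (7, 7, 9)
  W7: need (1, 1, 0) fits (7, 7, 9); releases (1, 1, 2), pool now (8, 8, 11)


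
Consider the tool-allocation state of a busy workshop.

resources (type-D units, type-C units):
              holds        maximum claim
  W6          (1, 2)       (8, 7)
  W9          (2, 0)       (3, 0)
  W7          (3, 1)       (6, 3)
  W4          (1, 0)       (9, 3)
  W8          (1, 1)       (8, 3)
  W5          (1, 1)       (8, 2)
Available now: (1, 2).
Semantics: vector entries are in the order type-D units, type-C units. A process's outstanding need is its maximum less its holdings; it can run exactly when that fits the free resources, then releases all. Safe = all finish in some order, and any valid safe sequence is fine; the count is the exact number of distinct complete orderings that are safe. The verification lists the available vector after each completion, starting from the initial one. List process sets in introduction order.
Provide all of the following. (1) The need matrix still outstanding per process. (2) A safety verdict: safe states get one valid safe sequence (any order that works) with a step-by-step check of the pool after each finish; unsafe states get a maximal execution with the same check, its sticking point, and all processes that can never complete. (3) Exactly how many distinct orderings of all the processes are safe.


(1) Need matrix, components ordered type-D units, type-C units:
  W6: (7, 5)
  W9: (1, 0)
  W7: (3, 2)
  W4: (8, 3)
  W8: (7, 2)
  W5: (7, 1)
(2) UNSAFE — no complete ordering exists.
Key observation: after W9, W7 complete, (6, 3) is the best the pool ever gets, yet each leftover process wants more type-D units.
A maximal execution: W9, W7 — then nothing else fits. Check, step by step:
  pool = (1, 2)
  run W9 (needs (1, 0), free (1, 2)); after release of (2, 0) the pool is (3, 2)
  run W7 (needs (3, 2), free (3, 2)); after release of (3, 1) the pool is (6, 3)
  W6 cannot run: need (7, 5) vs free (6, 3) (insufficient type-D units and type-C units)
  W4 cannot run: need (8, 3) vs free (6, 3) (insufficient type-D units)
  W8 cannot run: need (7, 2) vs free (6, 3) (insufficient type-D units)
  W5 cannot run: need (7, 1) vs free (6, 3) (insufficient type-D units)
Never able to finish: W6, W4, W8 and W5.
(3) The exact count: 0 of the possible complete orderings are safe sequences.


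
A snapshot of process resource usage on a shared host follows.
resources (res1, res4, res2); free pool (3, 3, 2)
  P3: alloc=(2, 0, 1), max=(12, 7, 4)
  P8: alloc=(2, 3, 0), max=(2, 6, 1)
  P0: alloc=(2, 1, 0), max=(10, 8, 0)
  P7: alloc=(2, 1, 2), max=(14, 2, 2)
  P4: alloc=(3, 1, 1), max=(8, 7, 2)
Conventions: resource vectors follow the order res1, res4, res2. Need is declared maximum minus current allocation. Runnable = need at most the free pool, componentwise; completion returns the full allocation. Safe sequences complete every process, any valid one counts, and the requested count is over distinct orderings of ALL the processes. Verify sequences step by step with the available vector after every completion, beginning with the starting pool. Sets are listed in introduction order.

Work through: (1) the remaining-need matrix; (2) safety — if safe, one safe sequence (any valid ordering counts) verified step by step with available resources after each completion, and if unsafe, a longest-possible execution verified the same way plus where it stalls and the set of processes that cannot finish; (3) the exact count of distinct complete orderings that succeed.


(1) Remaining need (order res1, res4, res2):
  P3: (10, 7, 3)
  P8: (0, 3, 1)
  P0: (8, 7, 0)
  P7: (12, 1, 0)
  P4: (5, 6, 1)
(2) SAFE — a valid safe sequence is P8, P4, P0, P3, P7.
Key observation: P8 is the earliest step where a requested resource binds exactly: need (0, 3, 1), pool (3, 3, 2) at its turn.
Walking it through:
  pool = (3, 3, 2)
  P8: need (0, 3, 1) fits (3, 3, 2); releases (2, 3, 0), pool now (5, 6, 2)
  P4: need (5, 6, 1) fits (5, 6, 2); releases (3, 1, 1), pool now (8, 7, 3)
  P0: need (8, 7, 0) fits (8, 7, 3); releases (2, 1, 0), pool now (10, 8, 3)
  P3: need (10, 7, 3) fits (10, 8, 3); releases (2, 0, 1), pool now (12, 8, 4)
  P7: need (12, 1, 0) fits (12, 8, 4); releases (2, 1, 2), pool now (14, 9, 6)
(3) Exactly 1 of the possible complete orderings is a safe sequence.


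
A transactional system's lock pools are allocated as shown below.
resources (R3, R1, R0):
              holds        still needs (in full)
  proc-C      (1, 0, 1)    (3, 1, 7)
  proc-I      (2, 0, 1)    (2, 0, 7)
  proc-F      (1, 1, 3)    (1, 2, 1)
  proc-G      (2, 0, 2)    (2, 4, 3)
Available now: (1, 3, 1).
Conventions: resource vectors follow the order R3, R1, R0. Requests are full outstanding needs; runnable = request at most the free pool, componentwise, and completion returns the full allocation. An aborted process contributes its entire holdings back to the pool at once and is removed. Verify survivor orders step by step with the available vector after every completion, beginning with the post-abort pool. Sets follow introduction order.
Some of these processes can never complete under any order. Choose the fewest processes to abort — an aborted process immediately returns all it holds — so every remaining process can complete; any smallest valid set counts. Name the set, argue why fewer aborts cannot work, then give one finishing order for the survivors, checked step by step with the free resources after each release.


Abort proc-C.
Key observation: no ordering could ever have run proc-I before the abort of proc-C; with (1, 0, 1) back in the pool it fits at step 3.
No smaller set exists: with zero aborts the deadlock remains.
One survivor order: proc-F, proc-G, proc-I. Step-by-step check (post-abort pool first):
  pool = (2, 3, 2)
  run proc-F (needs (1, 2, 1), free (2, 3, 2)); after release of (1, 1, 3) the pool is (3, 4, 5)
  run proc-G (needs (2, 4, 3), free (3, 4, 5)); after release of (2, 0, 2) the pool is (5, 4, 7)
  run proc-I (needs (2, 0, 7), free (5, 4, 7)); after release of (2, 0, 1) the pool is (7, 4, 8)


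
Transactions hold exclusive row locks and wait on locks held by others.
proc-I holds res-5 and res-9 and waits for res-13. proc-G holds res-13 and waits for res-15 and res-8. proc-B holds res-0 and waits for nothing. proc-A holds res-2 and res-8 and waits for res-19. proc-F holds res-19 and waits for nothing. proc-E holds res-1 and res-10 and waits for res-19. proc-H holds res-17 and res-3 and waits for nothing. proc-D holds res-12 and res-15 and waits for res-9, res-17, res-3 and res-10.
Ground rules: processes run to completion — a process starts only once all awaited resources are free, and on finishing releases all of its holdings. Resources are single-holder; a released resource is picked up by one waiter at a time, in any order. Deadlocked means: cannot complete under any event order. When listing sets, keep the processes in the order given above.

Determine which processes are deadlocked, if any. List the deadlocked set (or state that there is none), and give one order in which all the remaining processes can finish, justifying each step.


Deadlocked: proc-I, proc-G and proc-D.
Key observation: the waits loop around proc-I -> proc-G -> proc-D -> proc-I with no way out; no other process is dragged down with it.
A valid finishing order for the others: proc-F, proc-A, proc-E, proc-H, proc-B.
Walking it through:
  proc-F: no waits; runs immediately, freeing res-19
  proc-A waits on res-19 — all released -> runs and releases res-2 and res-8
  proc-E waits on res-19 — all released -> runs and releases res-1 and res-10
  proc-H: no waits; runs immediately, freeing res-17 and res-3
  proc-B: no waits; runs immediately, freeing res-0


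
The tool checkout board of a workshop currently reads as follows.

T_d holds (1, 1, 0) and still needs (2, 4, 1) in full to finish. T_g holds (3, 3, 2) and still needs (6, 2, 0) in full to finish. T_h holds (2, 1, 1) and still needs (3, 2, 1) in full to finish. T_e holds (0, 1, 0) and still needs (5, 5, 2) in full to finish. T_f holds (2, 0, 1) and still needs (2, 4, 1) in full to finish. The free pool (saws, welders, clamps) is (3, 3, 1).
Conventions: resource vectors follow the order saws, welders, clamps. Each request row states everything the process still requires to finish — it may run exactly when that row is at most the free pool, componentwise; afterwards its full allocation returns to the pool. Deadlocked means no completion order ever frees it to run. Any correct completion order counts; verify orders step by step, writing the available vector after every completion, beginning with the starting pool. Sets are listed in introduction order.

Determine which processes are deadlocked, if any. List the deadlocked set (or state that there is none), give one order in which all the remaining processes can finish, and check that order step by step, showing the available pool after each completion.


No process is deadlocked.
Key observation: T_h can run right away; the returned allocation unlocks the remaining processes in turn.
One completion order for the rest: T_h, T_d, T_f, T_g, T_e. Step-by-step check:
  pool = (3, 3, 1)
  run T_h (needs (3, 2, 1), free (3, 3, 1)); after release of (2, 1, 1) the pool is (5, 4, 2)
  run T_d (needs (2, 4, 1), free (5, 4, 2)); after release of (1, 1, 0) the pool is (6, 5, 2)
  run T_f (needs (2, 4, 1), free (6, 5, 2)); after release of (2, 0, 1) the pool is (8, 5, 3)
  run T_g (needs (6, 2, 0), free (8, 5, 3)); after release of (3, 3, 2) the pool is (11, 8, 5)
  run T_e (needs (5, 5, 2), free (11, 8, 5)); after release of (0, 1, 0) the pool is (11, 9, 5)


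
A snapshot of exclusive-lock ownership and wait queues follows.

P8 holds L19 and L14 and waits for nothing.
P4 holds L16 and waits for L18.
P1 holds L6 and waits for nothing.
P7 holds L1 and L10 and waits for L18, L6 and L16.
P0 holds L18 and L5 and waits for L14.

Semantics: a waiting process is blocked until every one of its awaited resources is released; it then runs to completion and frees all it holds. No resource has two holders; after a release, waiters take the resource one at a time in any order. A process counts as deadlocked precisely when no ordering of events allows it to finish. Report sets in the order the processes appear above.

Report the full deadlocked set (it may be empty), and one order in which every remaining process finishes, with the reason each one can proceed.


No process is deadlocked.
Key observation: although several processes wait, no cycle exists — each chain bottoms out at a free runner.
A valid finishing order for the others: P8, P0, P4, P1, P7.
Walking it through:
  P8 waits on nothing -> runs at once and releases L19 and L14
  P0 waits on L14 — all released -> runs and releases L18 and L5
  P4 waits on L18 — all released -> runs and releases L16
  P1 waits on nothing -> runs at once and releases L6
  P7 waits on L18, L6 and L16 — all released -> runs and releases L1 and L10


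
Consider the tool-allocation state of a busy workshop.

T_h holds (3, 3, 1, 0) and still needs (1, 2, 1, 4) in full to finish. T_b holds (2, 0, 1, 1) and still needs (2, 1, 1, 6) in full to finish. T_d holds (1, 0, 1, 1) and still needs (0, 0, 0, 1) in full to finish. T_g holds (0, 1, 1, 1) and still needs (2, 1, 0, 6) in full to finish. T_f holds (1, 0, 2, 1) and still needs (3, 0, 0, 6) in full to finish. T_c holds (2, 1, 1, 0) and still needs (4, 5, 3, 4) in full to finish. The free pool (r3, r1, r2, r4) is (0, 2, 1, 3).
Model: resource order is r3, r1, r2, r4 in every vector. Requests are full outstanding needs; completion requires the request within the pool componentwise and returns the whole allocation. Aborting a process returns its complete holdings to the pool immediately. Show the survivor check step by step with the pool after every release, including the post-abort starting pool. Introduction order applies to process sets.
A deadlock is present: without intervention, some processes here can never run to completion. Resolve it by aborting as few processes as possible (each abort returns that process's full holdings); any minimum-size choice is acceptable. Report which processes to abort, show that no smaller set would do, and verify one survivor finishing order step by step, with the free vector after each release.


Abort T_b and T_g.
Key observation: aborting T_b and T_g returns (2, 1, 2, 2), and T_f — hopeless before — runs at step 3 with the returned capacity in the pool.
Why nothing smaller works — every single abort fails: T_h alone leaves T_b blocked (short on r4); T_b alone leaves T_g blocked (short on r4); T_d alone leaves T_b blocked (short on r4); T_g alone leaves T_b blocked (short on r4); T_f alone leaves T_b blocked (short on r4); T_c alone leaves T_b blocked (short on r4).
Survivors finish in the order: T_h, T_d, T_f, T_c. Walking it through (pool after the aborts first):
  pool = (2, 3, 3, 5)
  run T_h (needs (1, 2, 1, 4), free (2, 3, 3, 5)); after release of (3, 3, 1, 0) the pool is (5, 6, 4, 5)
  run T_d (needs (0, 0, 0, 1), free (5, 6, 4, 5)); after release of (1, 0, 1, 1) the pool is (6, 6, 5, 6)
  run T_f (needs (3, 0, 0, 6), free (6, 6, 5, 6)); after release of (1, 0, 2, 1) the pool is (7, 6, 7, 7)
  run T_c (needs (4, 5, 3, 4), free (7, 6, 7, 7)); after release of (2, 1, 1, 0) the pool is (9, 7, 8, 7)
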